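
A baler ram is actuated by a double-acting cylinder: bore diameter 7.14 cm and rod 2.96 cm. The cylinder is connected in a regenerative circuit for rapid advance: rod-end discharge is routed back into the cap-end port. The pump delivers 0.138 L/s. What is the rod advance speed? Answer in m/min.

v ≈ 12.0 m/min

In regeneration the rod-end outflow joins the pump flow into the cap end, so the net volume the pump must supply per unit advance equals the rod cross-section area.
Rod cross-section A_rod = π/4 × (2.96 cm)² = 6.881 cm^2
v = Q_pump / A_rod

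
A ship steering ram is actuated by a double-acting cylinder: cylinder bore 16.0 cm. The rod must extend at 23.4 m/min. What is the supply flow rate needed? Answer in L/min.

Cap-side area A_cap = π/4 × (16.0 cm)² = 201.1 cm^2
Q = A × v

Q ≈ 470 L/min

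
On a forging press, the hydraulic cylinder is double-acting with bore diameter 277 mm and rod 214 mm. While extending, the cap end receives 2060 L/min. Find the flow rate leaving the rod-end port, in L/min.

Cap-side area A_cap = π/4 × (277 mm)² = 60260 mm^2
Rod-side annular area A_ann = π/4 × (277² − 214²) = 24290 mm^2
Piston speed v = Q_in/A_cap; rod-end outflow Q_out = v × A_ann = Q_in × A_ann/A_cap.

Q_out ≈ 830 L/min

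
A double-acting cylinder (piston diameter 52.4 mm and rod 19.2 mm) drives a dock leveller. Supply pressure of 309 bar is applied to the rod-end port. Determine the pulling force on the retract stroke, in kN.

F ≈ 57.7 kN

Rod-side annular area A_ann = π/4 × (52.4² − 19.2²) = 1867 mm^2
On retraction the pressure acts on the annular area (bore minus rod).
F = P × A_ann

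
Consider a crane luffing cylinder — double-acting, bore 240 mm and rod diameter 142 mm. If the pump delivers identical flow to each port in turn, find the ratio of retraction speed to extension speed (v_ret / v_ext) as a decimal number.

v_ret/v_ext ≈ 1.54

Cap-side area A_cap = π/4 × (240 mm)² = 45240 mm^2
Rod-side annular area A_ann = π/4 × (240² − 142²) = 29400 mm^2
For equal Q, v ∝ 1/A, so v_ret/v_ext = A_cap/A_ann.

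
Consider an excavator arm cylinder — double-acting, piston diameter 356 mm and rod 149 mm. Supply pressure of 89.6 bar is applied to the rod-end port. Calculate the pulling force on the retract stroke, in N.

F ≈ 7.36e5 N

Rod-side annular area A_ann = π/4 × (356² − 149²) = 82100 mm^2
On retraction the pressure acts on the annular area (bore minus rod).
F = P × A_ann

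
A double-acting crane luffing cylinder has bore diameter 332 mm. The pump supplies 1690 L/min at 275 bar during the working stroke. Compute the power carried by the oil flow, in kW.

W ≈ 775 kW

Hydraulic power = P × Q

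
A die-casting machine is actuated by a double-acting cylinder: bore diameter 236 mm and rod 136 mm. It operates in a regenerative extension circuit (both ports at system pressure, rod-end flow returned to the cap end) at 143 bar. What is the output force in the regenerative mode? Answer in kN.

With equal pressure on both faces, forces on the annular region cancel; the net push is pressure × rod cross-section.
Rod cross-section A_rod = π/4 × (136 mm)² = 14530 mm^2
F = P × A_rod

F ≈ 208 kN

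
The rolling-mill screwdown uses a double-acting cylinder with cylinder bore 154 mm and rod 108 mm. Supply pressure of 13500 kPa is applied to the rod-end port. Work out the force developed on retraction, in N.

Rod-side annular area A_ann = π/4 × (154² − 108²) = 9466 mm^2
On retraction the pressure acts on the annular area (bore minus rod).
F = P × A_ann

F ≈ 1.28e5 N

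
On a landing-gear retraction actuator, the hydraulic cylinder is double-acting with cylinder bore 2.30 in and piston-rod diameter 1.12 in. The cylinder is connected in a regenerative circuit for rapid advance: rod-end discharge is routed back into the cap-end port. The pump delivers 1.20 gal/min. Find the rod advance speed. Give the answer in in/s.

v ≈ 4.69 in/s

In regeneration the rod-end outflow joins the pump flow into the cap end, so the net volume the pump must supply per unit advance equals the rod cross-section area.
Rod cross-section A_rod = π/4 × (1.12 in)² = 0.9852 in^2
v = Q_pump / A_rod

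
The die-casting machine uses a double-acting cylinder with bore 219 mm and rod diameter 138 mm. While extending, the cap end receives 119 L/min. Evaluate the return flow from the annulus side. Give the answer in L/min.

Q_out ≈ 71.7 L/min

Cap-side area A_cap = π/4 × (219 mm)² = 37670 mm^2
Rod-side annular area A_ann = π/4 × (219² − 138²) = 22710 mm^2
Piston speed v = Q_in/A_cap; rod-end outflow Q_out = v × A_ann = Q_in × A_ann/A_cap.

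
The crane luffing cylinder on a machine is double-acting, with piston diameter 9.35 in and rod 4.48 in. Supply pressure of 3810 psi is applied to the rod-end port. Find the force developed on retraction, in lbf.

Rod-side annular area A_ann = π/4 × (9.35² − 4.48²) = 52.90 in^2
On retraction the pressure acts on the annular area (bore minus rod).
F = P × A_ann

F ≈ 2.02e5 lbf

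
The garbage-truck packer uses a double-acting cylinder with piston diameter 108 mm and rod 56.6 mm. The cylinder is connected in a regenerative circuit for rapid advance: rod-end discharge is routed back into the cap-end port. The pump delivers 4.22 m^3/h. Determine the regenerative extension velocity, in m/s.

v ≈ 0.466 m/s

In regeneration the rod-end outflow joins the pump flow into the cap end, so the net volume the pump must supply per unit advance equals the rod cross-section area.
Rod cross-section A_rod = π/4 × (56.6 mm)² = 2516 mm^2
v = Q_pump / A_rod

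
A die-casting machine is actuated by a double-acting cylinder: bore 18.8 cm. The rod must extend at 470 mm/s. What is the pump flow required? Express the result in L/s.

Q ≈ 13.0 L/s

Cap-side area A_cap = π/4 × (18.8 cm)² = 277.6 cm^2
Q = A × v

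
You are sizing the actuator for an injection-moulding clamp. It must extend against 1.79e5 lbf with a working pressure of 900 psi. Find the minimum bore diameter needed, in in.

Extension force acts on the full piston face: F = P × (π/4)D².
D = √(4F / (πP)) = √(4 × 1.79e5 lbf / (π × 900 psi))

D ≈ 15.9 in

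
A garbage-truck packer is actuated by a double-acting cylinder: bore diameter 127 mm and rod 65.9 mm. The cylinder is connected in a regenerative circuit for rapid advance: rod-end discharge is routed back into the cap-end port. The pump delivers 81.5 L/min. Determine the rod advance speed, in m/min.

v ≈ 23.9 m/min

In regeneration the rod-end outflow joins the pump flow into the cap end, so the net volume the pump must supply per unit advance equals the rod cross-section area.
Rod cross-section A_rod = π/4 × (65.9 mm)² = 3411 mm^2
v = Q_pump / A_rod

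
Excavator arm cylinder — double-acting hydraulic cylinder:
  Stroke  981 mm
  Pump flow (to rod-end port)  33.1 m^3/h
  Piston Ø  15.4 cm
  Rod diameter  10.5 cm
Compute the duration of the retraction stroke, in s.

t ≈ 1.06 s

Rod-side annular area A_ann = π/4 × (15.4² − 10.5²) = 99.67 cm^2
Swept volume V = A × L; t = V / Q = A·L / Q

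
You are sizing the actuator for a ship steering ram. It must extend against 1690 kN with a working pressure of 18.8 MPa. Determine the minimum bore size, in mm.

Extension force acts on the full piston face: F = P × (π/4)D².
D = √(4F / (πP)) = √(4 × 1690 kN / (π × 18.8 MPa))

D ≈ 338 mm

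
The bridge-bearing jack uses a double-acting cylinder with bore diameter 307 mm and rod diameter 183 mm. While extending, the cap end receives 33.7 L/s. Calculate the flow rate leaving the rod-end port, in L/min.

Q_out ≈ 1300 L/min

Cap-side area A_cap = π/4 × (307 mm)² = 74020 mm^2
Rod-side annular area A_ann = π/4 × (307² − 183²) = 47720 mm^2
Piston speed v = Q_in/A_cap; rod-end outflow Q_out = v × A_ann = Q_in × A_ann/A_cap.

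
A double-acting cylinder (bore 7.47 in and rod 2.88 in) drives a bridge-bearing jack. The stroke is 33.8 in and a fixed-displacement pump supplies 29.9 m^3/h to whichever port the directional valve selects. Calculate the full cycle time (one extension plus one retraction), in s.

Cap-side area A_cap = π/4 × (7.47 in)² = 43.83 in^2
Rod-side annular area A_ann = π/4 × (7.47² − 2.88²) = 37.31 in^2
t_ext = A_cap·L/Q = 2.923 s
t_ret = A_ann·L/Q = 2.488 s
t_cycle = t_ext + t_ret

t ≈ 5.41 s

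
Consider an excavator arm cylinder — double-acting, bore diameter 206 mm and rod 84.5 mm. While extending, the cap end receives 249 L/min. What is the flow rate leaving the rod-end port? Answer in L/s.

Cap-side area A_cap = π/4 × (206 mm)² = 33330 mm^2
Rod-side annular area A_ann = π/4 × (206² − 84.5²) = 27720 mm^2
Piston speed v = Q_in/A_cap; rod-end outflow Q_out = v × A_ann = Q_in × A_ann/A_cap.

Q_out ≈ 3.45 L/s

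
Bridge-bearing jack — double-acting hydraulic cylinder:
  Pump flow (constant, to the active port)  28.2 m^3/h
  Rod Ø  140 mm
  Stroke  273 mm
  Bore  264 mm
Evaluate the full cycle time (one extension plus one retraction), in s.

t ≈ 3.28 s

Cap-side area A_cap = π/4 × (264 mm)² = 54740 mm^2
Rod-side annular area A_ann = π/4 × (264² − 140²) = 39350 mm^2
t_ext = A_cap·L/Q = 1.908 s
t_ret = A_ann·L/Q = 1.371 s
t_cycle = t_ext + t_ret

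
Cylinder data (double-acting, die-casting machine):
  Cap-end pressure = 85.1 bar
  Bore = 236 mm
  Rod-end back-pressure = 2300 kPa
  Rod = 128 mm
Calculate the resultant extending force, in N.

F ≈ 3.01e5 N

Cap-side area A_cap = π/4 × (236 mm)² = 43740 mm^2
Rod-side annular area A_ann = π/4 × (236² − 128²) = 30880 mm^2
Net thrust = P_cap·A_cap − P_rod·A_ann = 3.723e5 N − 71010 N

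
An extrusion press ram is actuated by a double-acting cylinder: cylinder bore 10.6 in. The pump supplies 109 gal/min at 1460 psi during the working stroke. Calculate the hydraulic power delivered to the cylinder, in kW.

Hydraulic power = P × Q

W ≈ 69.2 kW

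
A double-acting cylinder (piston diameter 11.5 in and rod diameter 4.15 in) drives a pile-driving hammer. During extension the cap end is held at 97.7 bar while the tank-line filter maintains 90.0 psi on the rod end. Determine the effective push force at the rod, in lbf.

Cap-side area A_cap = π/4 × (11.5 in)² = 103.9 in^2
Rod-side annular area A_ann = π/4 × (11.5² − 4.15²) = 90.34 in^2
Net thrust = P_cap·A_cap − P_rod·A_ann = 1.472e5 lbf − 8131 lbf

F ≈ 1.39e5 lbf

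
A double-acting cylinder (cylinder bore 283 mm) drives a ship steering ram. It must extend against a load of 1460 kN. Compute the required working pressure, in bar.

P ≈ 232 bar

Cap-side area A_cap = π/4 × (283 mm)² = 62900 mm^2
P = F / A = 1460 kN / A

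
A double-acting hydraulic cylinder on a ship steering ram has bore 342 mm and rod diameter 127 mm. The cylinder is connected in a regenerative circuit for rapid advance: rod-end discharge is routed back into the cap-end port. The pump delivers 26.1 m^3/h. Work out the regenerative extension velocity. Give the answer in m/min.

In regeneration the rod-end outflow joins the pump flow into the cap end, so the net volume the pump must supply per unit advance equals the rod cross-section area.
Rod cross-section A_rod = π/4 × (127 mm)² = 12670 mm^2
v = Q_pump / A_rod

v ≈ 34.3 m/min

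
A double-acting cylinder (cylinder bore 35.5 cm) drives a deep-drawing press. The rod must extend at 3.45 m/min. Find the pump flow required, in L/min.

Cap-side area A_cap = π/4 × (35.5 cm)² = 989.8 cm^2
Q = A × v

Q ≈ 341 L/min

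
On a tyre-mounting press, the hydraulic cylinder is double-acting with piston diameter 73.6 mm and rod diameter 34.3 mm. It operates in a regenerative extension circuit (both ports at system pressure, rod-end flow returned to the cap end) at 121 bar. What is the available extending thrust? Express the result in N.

F ≈ 11200 N

With equal pressure on both faces, forces on the annular region cancel; the net push is pressure × rod cross-section.
Rod cross-section A_rod = π/4 × (34.3 mm)² = 924.0 mm^2
F = P × A_rod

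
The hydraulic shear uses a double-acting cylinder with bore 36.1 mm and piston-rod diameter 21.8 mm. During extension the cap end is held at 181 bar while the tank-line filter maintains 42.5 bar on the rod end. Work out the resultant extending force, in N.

F ≈ 15800 N

Cap-side area A_cap = π/4 × (36.1 mm)² = 1024 mm^2
Rod-side annular area A_ann = π/4 × (36.1² − 21.8²) = 650.3 mm^2
Net thrust = P_cap·A_cap − P_rod·A_ann = 18530 N − 2764 N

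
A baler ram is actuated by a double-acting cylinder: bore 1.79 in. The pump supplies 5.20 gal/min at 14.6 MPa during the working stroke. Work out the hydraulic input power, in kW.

W ≈ 4.79 kW

Hydraulic power = P × Q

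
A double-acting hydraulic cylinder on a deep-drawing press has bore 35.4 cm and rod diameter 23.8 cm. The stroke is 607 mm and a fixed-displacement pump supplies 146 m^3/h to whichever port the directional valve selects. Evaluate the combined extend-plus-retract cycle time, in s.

t ≈ 2.28 s

Cap-side area A_cap = π/4 × (35.4 cm)² = 984.2 cm^2
Rod-side annular area A_ann = π/4 × (35.4² − 23.8²) = 539.3 cm^2
t_ext = A_cap·L/Q = 1.473 s
t_ret = A_ann·L/Q = 0.8072 s
t_cycle = t_ext + t_ret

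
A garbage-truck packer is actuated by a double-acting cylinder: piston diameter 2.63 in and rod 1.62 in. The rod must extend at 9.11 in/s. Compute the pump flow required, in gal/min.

Q ≈ 12.9 gal/min

Cap-side area A_cap = π/4 × (2.63 in)² = 5.433 in^2
Q = A × v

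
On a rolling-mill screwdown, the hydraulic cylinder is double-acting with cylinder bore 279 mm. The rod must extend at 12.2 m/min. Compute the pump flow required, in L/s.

Cap-side area A_cap = π/4 × (279 mm)² = 61140 mm^2
Q = A × v

Q ≈ 12.4 L/s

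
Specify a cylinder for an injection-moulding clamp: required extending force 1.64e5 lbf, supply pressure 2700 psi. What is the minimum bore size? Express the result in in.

Extension force acts on the full piston face: F = P × (π/4)D².
D = √(4F / (πP)) = √(4 × 1.64e5 lbf / (π × 2700 psi))

D ≈ 8.79 in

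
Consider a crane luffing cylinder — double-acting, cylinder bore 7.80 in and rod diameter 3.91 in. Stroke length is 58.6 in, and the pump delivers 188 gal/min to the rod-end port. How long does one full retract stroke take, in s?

t ≈ 2.90 s

Rod-side annular area A_ann = π/4 × (7.80² − 3.91²) = 35.78 in^2
Swept volume V = A × L; t = V / Q = A·L / Q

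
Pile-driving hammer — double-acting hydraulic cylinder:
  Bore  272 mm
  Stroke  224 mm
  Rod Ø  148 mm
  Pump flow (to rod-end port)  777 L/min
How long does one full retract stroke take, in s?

t ≈ 0.708 s

Rod-side annular area A_ann = π/4 × (272² − 148²) = 40900 mm^2
Swept volume V = A × L; t = V / Q = A·L / Q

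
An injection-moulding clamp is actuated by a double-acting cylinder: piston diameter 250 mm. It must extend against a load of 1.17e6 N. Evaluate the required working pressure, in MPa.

P ≈ 23.8 MPa

Cap-side area A_cap = π/4 × (250 mm)² = 49090 mm^2
P = F / A = 1.17e6 N / A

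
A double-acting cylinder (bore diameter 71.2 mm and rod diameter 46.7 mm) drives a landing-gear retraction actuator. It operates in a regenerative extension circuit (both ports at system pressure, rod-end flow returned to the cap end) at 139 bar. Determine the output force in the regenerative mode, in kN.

With equal pressure on both faces, forces on the annular region cancel; the net push is pressure × rod cross-section.
Rod cross-section A_rod = π/4 × (46.7 mm)² = 1713 mm^2
F = P × A_rod

F ≈ 23.8 kN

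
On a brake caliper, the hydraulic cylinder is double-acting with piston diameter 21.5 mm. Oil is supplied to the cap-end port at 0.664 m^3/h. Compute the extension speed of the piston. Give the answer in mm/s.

Cap-side area A_cap = π/4 × (21.5 mm)² = 363.1 mm^2
v = Q / A

v ≈ 508 mm/s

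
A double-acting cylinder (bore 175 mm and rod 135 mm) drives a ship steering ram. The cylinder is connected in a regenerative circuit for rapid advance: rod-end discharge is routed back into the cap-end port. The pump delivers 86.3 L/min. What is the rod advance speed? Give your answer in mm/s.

v ≈ 100 mm/s

In regeneration the rod-end outflow joins the pump flow into the cap end, so the net volume the pump must supply per unit advance equals the rod cross-section area.
Rod cross-section A_rod = π/4 × (135 mm)² = 14310 mm^2
v = Q_pump / A_rod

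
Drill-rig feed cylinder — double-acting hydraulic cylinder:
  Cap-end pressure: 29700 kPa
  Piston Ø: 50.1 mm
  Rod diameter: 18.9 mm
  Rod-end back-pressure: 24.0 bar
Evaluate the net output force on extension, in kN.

F ≈ 54.5 kN

Cap-side area A_cap = π/4 × (50.1 mm)² = 1971 mm^2
Rod-side annular area A_ann = π/4 × (50.1² − 18.9²) = 1691 mm^2
Net thrust = P_cap·A_cap − P_rod·A_ann = 58.55 kN − 4.058 kN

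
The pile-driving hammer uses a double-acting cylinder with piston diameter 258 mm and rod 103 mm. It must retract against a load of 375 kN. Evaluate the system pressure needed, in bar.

Rod-side annular area A_ann = π/4 × (258² − 103²) = 43950 mm^2
Retraction: pressure acts on the annular area.
P = F / A = 375 kN / A

P ≈ 85.3 bar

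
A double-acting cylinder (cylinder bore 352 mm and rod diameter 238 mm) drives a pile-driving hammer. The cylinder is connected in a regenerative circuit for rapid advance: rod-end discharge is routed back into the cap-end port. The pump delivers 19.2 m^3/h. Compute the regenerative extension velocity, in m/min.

In regeneration the rod-end outflow joins the pump flow into the cap end, so the net volume the pump must supply per unit advance equals the rod cross-section area.
Rod cross-section A_rod = π/4 × (238 mm)² = 44490 mm^2
v = Q_pump / A_rod

v ≈ 7.19 m/min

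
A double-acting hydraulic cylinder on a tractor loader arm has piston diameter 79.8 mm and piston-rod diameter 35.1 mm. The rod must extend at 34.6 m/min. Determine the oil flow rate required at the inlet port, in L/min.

Q ≈ 173 L/min

Cap-side area A_cap = π/4 × (79.8 mm)² = 5001 mm^2
Q = A × v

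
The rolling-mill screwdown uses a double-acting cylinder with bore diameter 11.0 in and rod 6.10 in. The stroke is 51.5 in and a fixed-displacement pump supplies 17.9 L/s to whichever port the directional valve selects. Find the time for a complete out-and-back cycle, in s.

Cap-side area A_cap = π/4 × (11.0 in)² = 95.03 in^2
Rod-side annular area A_ann = π/4 × (11.0² − 6.10²) = 65.81 in^2
t_ext = A_cap·L/Q = 4.481 s
t_ret = A_ann·L/Q = 3.103 s
t_cycle = t_ext + t_ret

t ≈ 7.58 s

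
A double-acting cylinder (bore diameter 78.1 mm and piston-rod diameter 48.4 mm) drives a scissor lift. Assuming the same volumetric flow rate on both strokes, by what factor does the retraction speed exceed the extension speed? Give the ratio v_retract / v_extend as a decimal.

v_ret/v_ext ≈ 1.62

Cap-side area A_cap = π/4 × (78.1 mm)² = 4791 mm^2
Rod-side annular area A_ann = π/4 × (78.1² − 48.4²) = 2951 mm^2
For equal Q, v ∝ 1/A, so v_ret/v_ext = A_cap/A_ann.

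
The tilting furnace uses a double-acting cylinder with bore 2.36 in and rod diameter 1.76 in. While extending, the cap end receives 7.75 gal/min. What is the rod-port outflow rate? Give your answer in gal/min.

Q_out ≈ 3.44 gal/min

Cap-side area A_cap = π/4 × (2.36 in)² = 4.374 in^2
Rod-side annular area A_ann = π/4 × (2.36² − 1.76²) = 1.942 in^2
Piston speed v = Q_in/A_cap; rod-end outflow Q_out = v × A_ann = Q_in × A_ann/A_cap.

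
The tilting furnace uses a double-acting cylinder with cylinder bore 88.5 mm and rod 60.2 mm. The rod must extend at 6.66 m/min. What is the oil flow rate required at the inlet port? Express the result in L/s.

Q ≈ 0.683 L/s

Cap-side area A_cap = π/4 × (88.5 mm)² = 6151 mm^2
Q = A × v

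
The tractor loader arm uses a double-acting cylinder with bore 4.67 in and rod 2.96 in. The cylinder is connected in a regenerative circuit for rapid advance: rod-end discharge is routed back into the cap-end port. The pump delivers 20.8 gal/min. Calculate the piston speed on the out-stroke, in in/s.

In regeneration the rod-end outflow joins the pump flow into the cap end, so the net volume the pump must supply per unit advance equals the rod cross-section area.
Rod cross-section A_rod = π/4 × (2.96 in)² = 6.881 in^2
v = Q_pump / A_rod

v ≈ 11.6 in/s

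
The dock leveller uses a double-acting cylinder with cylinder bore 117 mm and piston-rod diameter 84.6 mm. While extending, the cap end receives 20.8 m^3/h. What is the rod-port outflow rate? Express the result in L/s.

Cap-side area A_cap = π/4 × (117 mm)² = 10750 mm^2
Rod-side annular area A_ann = π/4 × (117² − 84.6²) = 5130 mm^2
Piston speed v = Q_in/A_cap; rod-end outflow Q_out = v × A_ann = Q_in × A_ann/A_cap.

Q_out ≈ 2.76 L/s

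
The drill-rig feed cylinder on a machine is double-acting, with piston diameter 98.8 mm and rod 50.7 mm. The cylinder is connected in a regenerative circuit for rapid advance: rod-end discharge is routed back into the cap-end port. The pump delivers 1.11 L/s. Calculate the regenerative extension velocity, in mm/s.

In regeneration the rod-end outflow joins the pump flow into the cap end, so the net volume the pump must supply per unit advance equals the rod cross-section area.
Rod cross-section A_rod = π/4 × (50.7 mm)² = 2019 mm^2
v = Q_pump / A_rod

v ≈ 550 mm/s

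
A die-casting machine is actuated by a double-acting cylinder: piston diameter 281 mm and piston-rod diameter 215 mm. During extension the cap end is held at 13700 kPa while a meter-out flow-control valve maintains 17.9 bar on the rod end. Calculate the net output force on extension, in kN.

F ≈ 804 kN

Cap-side area A_cap = π/4 × (281 mm)² = 62020 mm^2
Rod-side annular area A_ann = π/4 × (281² − 215²) = 25710 mm^2
Net thrust = P_cap·A_cap − P_rod·A_ann = 849.6 kN − 46.02 kN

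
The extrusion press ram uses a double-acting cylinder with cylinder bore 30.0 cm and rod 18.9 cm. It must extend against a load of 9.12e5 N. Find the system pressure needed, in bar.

P ≈ 129 bar

Cap-side area A_cap = π/4 × (30.0 cm)² = 706.9 cm^2
P = F / A = 9.12e5 N / A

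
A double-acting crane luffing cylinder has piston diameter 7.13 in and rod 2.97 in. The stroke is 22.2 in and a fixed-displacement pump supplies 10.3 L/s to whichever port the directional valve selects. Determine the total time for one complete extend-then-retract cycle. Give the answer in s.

Cap-side area A_cap = π/4 × (7.13 in)² = 39.93 in^2
Rod-side annular area A_ann = π/4 × (7.13² − 2.97²) = 33.00 in^2
t_ext = A_cap·L/Q = 1.410 s
t_ret = A_ann·L/Q = 1.166 s
t_cycle = t_ext + t_ret

t ≈ 2.58 s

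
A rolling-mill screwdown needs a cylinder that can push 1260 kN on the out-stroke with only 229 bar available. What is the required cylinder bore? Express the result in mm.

D ≈ 265 mm

Extension force acts on the full piston face: F = P × (π/4)D².
D = √(4F / (πP)) = √(4 × 1260 kN / (π × 229 bar))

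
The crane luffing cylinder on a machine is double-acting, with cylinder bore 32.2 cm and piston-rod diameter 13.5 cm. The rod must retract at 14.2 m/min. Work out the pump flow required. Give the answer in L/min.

Q ≈ 953 L/min

Rod-side annular area A_ann = π/4 × (32.2² − 13.5²) = 671.2 cm^2
Q = A × v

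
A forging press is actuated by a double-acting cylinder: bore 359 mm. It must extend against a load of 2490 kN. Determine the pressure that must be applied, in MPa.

P ≈ 24.6 MPa

Cap-side area A_cap = π/4 × (359 mm)² = 1.012e5 mm^2
P = F / A = 2490 kN / A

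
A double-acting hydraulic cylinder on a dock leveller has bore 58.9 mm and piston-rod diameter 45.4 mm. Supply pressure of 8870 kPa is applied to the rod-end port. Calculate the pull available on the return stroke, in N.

F ≈ 9810 N

Rod-side annular area A_ann = π/4 × (58.9² − 45.4²) = 1106 mm^2
On retraction the pressure acts on the annular area (bore minus rod).
F = P × A_ann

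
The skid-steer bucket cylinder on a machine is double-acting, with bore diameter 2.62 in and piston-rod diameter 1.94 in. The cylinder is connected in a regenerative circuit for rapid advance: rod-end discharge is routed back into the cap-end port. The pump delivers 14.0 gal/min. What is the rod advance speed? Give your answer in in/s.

v ≈ 18.2 in/s

In regeneration the rod-end outflow joins the pump flow into the cap end, so the net volume the pump must supply per unit advance equals the rod cross-section area.
Rod cross-section A_rod = π/4 × (1.94 in)² = 2.956 in^2
v = Q_pump / A_rod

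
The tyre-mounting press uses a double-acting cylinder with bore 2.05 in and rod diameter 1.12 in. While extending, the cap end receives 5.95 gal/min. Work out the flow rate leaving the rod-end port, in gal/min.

Q_out ≈ 4.17 gal/min

Cap-side area A_cap = π/4 × (2.05 in)² = 3.301 in^2
Rod-side annular area A_ann = π/4 × (2.05² − 1.12²) = 2.315 in^2
Piston speed v = Q_in/A_cap; rod-end outflow Q_out = v × A_ann = Q_in × A_ann/A_cap.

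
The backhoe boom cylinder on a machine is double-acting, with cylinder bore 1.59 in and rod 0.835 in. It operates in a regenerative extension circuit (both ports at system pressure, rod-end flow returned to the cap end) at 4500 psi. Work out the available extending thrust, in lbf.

F ≈ 2460 lbf

With equal pressure on both faces, forces on the annular region cancel; the net push is pressure × rod cross-section.
Rod cross-section A_rod = π/4 × (0.835 in)² = 0.5476 in^2
F = P × A_rod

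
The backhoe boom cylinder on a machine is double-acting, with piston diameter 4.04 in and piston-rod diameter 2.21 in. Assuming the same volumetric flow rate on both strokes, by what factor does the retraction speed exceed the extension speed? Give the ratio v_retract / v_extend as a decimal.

v_ret/v_ext ≈ 1.43

Cap-side area A_cap = π/4 × (4.04 in)² = 12.82 in^2
Rod-side annular area A_ann = π/4 × (4.04² − 2.21²) = 8.983 in^2
For equal Q, v ∝ 1/A, so v_ret/v_ext = A_cap/A_ann.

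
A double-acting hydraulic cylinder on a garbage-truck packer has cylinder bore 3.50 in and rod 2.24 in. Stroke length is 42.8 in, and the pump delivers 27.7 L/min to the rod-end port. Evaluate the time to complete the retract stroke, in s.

Rod-side annular area A_ann = π/4 × (3.50² − 2.24²) = 5.680 in^2
Swept volume V = A × L; t = V / Q = A·L / Q

t ≈ 8.63 s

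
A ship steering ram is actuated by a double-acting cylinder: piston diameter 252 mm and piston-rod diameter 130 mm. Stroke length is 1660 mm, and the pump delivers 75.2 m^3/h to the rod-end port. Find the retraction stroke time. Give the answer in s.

Rod-side annular area A_ann = π/4 × (252² − 130²) = 36600 mm^2
Swept volume V = A × L; t = V / Q = A·L / Q

t ≈ 2.91 s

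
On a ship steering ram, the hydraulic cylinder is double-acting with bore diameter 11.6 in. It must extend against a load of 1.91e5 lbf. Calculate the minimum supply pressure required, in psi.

Cap-side area A_cap = π/4 × (11.6 in)² = 105.7 in^2
P = F / A = 1.91e5 lbf / A

P ≈ 1810 psi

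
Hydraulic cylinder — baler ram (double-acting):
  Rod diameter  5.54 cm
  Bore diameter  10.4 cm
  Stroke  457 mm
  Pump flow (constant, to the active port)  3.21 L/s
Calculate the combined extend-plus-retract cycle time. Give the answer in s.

Cap-side area A_cap = π/4 × (10.4 cm)² = 84.95 cm^2
Rod-side annular area A_ann = π/4 × (10.4² − 5.54²) = 60.84 cm^2
t_ext = A_cap·L/Q = 1.209 s
t_ret = A_ann·L/Q = 0.8662 s
t_cycle = t_ext + t_ret

t ≈ 2.08 s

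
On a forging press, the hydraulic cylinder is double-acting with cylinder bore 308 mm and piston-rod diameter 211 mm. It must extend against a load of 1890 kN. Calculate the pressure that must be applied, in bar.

Cap-side area A_cap = π/4 × (308 mm)² = 74510 mm^2
P = F / A = 1890 kN / A

P ≈ 254 bar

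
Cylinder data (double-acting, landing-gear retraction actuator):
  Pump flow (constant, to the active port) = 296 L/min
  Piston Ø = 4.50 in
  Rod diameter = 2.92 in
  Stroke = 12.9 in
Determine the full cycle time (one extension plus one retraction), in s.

t ≈ 1.08 s

Cap-side area A_cap = π/4 × (4.50 in)² = 15.90 in^2
Rod-side annular area A_ann = π/4 × (4.50² − 2.92²) = 9.208 in^2
t_ext = A_cap·L/Q = 0.6815 s
t_ret = A_ann·L/Q = 0.3945 s
t_cycle = t_ext + t_ret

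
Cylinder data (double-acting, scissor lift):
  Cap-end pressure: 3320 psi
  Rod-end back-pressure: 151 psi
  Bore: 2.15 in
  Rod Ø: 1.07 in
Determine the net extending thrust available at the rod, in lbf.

F ≈ 11600 lbf

Cap-side area A_cap = π/4 × (2.15 in)² = 3.631 in^2
Rod-side annular area A_ann = π/4 × (2.15² − 1.07²) = 2.731 in^2
Net thrust = P_cap·A_cap − P_rod·A_ann = 12050 lbf − 412.4 lbf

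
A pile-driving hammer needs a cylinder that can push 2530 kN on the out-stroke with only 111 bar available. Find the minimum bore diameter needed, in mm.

D ≈ 539 mm

Extension force acts on the full piston face: F = P × (π/4)D².
D = √(4F / (πP)) = √(4 × 2530 kN / (π × 111 bar))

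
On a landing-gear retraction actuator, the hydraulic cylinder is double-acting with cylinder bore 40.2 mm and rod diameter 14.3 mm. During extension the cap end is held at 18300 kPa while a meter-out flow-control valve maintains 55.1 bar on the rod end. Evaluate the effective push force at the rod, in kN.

F ≈ 17.1 kN

Cap-side area A_cap = π/4 × (40.2 mm)² = 1269 mm^2
Rod-side annular area A_ann = π/4 × (40.2² − 14.3²) = 1109 mm^2
Net thrust = P_cap·A_cap − P_rod·A_ann = 23.23 kN − 6.109 kN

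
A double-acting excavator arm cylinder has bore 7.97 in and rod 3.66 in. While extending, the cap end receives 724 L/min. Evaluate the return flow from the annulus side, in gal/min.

Cap-side area A_cap = π/4 × (7.97 in)² = 49.89 in^2
Rod-side annular area A_ann = π/4 × (7.97² − 3.66²) = 39.37 in^2
Piston speed v = Q_in/A_cap; rod-end outflow Q_out = v × A_ann = Q_in × A_ann/A_cap.

Q_out ≈ 151 gal/min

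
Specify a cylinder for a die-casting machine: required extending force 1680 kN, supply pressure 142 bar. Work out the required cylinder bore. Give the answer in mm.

Extension force acts on the full piston face: F = P × (π/4)D².
D = √(4F / (πP)) = √(4 × 1680 kN / (π × 142 bar))

D ≈ 388 mm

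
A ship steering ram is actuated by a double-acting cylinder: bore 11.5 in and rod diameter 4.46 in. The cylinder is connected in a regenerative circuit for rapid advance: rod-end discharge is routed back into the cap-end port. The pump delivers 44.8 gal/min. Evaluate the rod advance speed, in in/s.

v ≈ 11.0 in/s

In regeneration the rod-end outflow joins the pump flow into the cap end, so the net volume the pump must supply per unit advance equals the rod cross-section area.
Rod cross-section A_rod = π/4 × (4.46 in)² = 15.62 in^2
v = Q_pump / A_rod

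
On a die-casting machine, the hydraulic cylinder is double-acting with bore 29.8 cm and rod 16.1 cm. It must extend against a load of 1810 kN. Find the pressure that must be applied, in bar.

Cap-side area A_cap = π/4 × (29.8 cm)² = 697.5 cm^2
P = F / A = 1810 kN / A

P ≈ 260 bar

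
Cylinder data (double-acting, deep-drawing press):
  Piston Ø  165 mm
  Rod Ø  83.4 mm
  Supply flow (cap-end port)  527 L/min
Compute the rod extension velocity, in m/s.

v ≈ 0.411 m/s

Cap-side area A_cap = π/4 × (165 mm)² = 21380 mm^2
v = Q / A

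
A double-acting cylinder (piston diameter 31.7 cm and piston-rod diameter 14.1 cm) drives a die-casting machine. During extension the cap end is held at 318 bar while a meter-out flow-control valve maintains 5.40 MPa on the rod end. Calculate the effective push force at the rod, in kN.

F ≈ 2170 kN

Cap-side area A_cap = π/4 × (31.7 cm)² = 789.2 cm^2
Rod-side annular area A_ann = π/4 × (31.7² − 14.1²) = 633.1 cm^2
Net thrust = P_cap·A_cap − P_rod·A_ann = 2510 kN − 341.9 kN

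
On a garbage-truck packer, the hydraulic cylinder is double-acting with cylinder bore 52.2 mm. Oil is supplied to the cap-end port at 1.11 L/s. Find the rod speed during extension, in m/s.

Cap-side area A_cap = π/4 × (52.2 mm)² = 2140 mm^2
v = Q / A

v ≈ 0.519 m/s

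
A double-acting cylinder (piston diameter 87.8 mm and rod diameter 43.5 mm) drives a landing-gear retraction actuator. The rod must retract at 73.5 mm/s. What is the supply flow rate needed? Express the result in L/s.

Rod-side annular area A_ann = π/4 × (87.8² − 43.5²) = 4568 mm^2
Q = A × v

Q ≈ 0.336 L/s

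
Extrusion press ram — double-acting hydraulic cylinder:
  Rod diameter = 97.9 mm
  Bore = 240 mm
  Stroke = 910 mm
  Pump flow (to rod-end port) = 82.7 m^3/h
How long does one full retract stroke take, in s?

Rod-side annular area A_ann = π/4 × (240² − 97.9²) = 37710 mm^2
Swept volume V = A × L; t = V / Q = A·L / Q

t ≈ 1.49 s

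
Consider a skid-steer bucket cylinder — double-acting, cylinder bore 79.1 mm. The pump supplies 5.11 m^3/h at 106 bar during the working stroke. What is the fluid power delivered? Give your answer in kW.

Hydraulic power = P × Q

W ≈ 15.0 kW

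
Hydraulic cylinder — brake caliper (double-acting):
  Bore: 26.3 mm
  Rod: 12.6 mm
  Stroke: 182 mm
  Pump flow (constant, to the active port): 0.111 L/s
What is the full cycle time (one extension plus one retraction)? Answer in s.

t ≈ 1.58 s

Cap-side area A_cap = π/4 × (26.3 mm)² = 543.3 mm^2
Rod-side annular area A_ann = π/4 × (26.3² − 12.6²) = 418.6 mm^2
t_ext = A_cap·L/Q = 0.8907 s
t_ret = A_ann·L/Q = 0.6863 s
t_cycle = t_ext + t_ret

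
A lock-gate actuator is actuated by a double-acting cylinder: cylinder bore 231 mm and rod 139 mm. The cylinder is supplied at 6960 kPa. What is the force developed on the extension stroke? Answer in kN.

Cap-side area A_cap = π/4 × (231 mm)² = 41910 mm^2
F = P × A_cap = 6960 kPa × A_cap

F ≈ 292 kN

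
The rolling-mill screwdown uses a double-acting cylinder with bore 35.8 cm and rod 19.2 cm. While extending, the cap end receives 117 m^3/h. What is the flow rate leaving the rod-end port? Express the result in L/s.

Q_out ≈ 23.2 L/s

Cap-side area A_cap = π/4 × (35.8 cm)² = 1007 cm^2
Rod-side annular area A_ann = π/4 × (35.8² − 19.2²) = 717.1 cm^2
Piston speed v = Q_in/A_cap; rod-end outflow Q_out = v × A_ann = Q_in × A_ann/A_cap.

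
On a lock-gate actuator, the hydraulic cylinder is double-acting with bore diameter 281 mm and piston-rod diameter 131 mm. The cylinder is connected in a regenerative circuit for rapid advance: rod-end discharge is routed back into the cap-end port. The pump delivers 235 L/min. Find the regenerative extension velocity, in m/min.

v ≈ 17.4 m/min

In regeneration the rod-end outflow joins the pump flow into the cap end, so the net volume the pump must supply per unit advance equals the rod cross-section area.
Rod cross-section A_rod = π/4 × (131 mm)² = 13480 mm^2
v = Q_pump / A_rod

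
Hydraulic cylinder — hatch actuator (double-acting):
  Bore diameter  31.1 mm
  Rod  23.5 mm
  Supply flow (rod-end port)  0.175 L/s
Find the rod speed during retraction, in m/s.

v ≈ 0.537 m/s

Rod-side annular area A_ann = π/4 × (31.1² − 23.5²) = 325.9 mm^2
Flow into the rod-end port fills the annular volume.
v = Q / A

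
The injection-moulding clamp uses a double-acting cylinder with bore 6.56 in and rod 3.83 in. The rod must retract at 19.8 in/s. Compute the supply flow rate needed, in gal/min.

Rod-side annular area A_ann = π/4 × (6.56² − 3.83²) = 22.28 in^2
Q = A × v

Q ≈ 115 gal/min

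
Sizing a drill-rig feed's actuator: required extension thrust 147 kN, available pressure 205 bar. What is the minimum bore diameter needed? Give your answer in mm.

D ≈ 95.6 mm

Extension force acts on the full piston face: F = P × (π/4)D².
D = √(4F / (πP)) = √(4 × 147 kN / (π × 205 bar))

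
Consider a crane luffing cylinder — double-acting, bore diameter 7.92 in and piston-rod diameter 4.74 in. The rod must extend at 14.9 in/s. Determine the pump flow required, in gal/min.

Q ≈ 191 gal/min

Cap-side area A_cap = π/4 × (7.92 in)² = 49.27 in^2
Q = A × v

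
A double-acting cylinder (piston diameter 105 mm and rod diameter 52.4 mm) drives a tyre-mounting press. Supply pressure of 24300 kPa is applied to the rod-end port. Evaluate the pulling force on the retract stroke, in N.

F ≈ 1.58e5 N

Rod-side annular area A_ann = π/4 × (105² − 52.4²) = 6502 mm^2
On retraction the pressure acts on the annular area (bore minus rod).
F = P × A_ann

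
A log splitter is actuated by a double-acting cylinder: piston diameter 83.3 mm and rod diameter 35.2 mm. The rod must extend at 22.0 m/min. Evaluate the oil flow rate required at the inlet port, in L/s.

Cap-side area A_cap = π/4 × (83.3 mm)² = 5450 mm^2
Q = A × v

Q ≈ 2.00 L/s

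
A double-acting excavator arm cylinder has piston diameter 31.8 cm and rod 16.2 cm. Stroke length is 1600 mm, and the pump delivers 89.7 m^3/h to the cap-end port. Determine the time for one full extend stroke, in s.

Cap-side area A_cap = π/4 × (31.8 cm)² = 794.2 cm^2
Swept volume V = A × L; t = V / Q = A·L / Q

t ≈ 5.10 s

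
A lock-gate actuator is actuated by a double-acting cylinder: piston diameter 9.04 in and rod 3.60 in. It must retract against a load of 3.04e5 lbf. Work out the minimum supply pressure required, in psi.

P ≈ 5630 psi

Rod-side annular area A_ann = π/4 × (9.04² − 3.60²) = 54.01 in^2
Retraction: pressure acts on the annular area.
P = F / A = 3.04e5 lbf / A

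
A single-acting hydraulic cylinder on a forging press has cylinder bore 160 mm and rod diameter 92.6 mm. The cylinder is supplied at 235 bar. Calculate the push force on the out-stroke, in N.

F ≈ 4.72e5 N

Cap-side area A_cap = π/4 × (160 mm)² = 20110 mm^2
F = P × A_cap = 235 bar × A_cap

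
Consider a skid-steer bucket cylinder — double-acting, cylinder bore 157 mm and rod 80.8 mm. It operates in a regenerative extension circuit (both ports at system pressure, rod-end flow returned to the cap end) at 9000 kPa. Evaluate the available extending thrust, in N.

F ≈ 46100 N

With equal pressure on both faces, forces on the annular region cancel; the net push is pressure × rod cross-section.
Rod cross-section A_rod = π/4 × (80.8 mm)² = 5128 mm^2
F = P × A_rod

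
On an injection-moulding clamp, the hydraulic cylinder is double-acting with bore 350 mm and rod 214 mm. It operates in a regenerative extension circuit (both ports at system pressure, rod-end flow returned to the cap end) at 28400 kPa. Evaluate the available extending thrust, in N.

With equal pressure on both faces, forces on the annular region cancel; the net push is pressure × rod cross-section.
Rod cross-section A_rod = π/4 × (214 mm)² = 35970 mm^2
F = P × A_rod

F ≈ 1.02e6 N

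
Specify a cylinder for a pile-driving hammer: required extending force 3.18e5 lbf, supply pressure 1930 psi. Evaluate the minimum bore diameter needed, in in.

D ≈ 14.5 in

Extension force acts on the full piston face: F = P × (π/4)D².
D = √(4F / (πP)) = √(4 × 3.18e5 lbf / (π × 1930 psi))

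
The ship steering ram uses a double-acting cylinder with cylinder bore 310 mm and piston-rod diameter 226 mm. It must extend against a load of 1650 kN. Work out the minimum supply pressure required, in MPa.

P ≈ 21.9 MPa

Cap-side area A_cap = π/4 × (310 mm)² = 75480 mm^2
P = F / A = 1650 kN / A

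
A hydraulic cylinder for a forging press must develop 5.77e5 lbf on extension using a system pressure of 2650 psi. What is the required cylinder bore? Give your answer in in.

Extension force acts on the full piston face: F = P × (π/4)D².
D = √(4F / (πP)) = √(4 × 5.77e5 lbf / (π × 2650 psi))

D ≈ 16.7 in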